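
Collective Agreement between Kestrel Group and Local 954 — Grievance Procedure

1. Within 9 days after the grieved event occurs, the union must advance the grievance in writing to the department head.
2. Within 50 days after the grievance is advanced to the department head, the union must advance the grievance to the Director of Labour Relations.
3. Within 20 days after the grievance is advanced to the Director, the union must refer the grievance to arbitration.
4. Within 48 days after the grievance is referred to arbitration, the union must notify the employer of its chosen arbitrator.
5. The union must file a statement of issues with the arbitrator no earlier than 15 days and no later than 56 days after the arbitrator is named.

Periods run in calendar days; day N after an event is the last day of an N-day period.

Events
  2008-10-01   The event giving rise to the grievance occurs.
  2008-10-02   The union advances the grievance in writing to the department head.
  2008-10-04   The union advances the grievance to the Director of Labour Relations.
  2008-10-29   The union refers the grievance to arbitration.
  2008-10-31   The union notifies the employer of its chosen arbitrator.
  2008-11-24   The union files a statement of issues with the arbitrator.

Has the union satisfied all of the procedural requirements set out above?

No

Step 1 — counting 9 days from 2008-10-01 (when the grieved event occurs) gives a deadline of 2008-10-10; done 2008-10-02 — timely.
Step 2 — counting 50 days from 2008-10-02 (when the grievance is advanced to the department head) gives a deadline of 2008-11-21; done 2008-10-04 — timely.
Step 3 — counting 20 days from 2008-10-04 (when the grievance is advanced to the Director) gives a deadline of 2008-10-24; not done until 2008-10-29, 5 days after the deadline.
That is the first point of non-compliance.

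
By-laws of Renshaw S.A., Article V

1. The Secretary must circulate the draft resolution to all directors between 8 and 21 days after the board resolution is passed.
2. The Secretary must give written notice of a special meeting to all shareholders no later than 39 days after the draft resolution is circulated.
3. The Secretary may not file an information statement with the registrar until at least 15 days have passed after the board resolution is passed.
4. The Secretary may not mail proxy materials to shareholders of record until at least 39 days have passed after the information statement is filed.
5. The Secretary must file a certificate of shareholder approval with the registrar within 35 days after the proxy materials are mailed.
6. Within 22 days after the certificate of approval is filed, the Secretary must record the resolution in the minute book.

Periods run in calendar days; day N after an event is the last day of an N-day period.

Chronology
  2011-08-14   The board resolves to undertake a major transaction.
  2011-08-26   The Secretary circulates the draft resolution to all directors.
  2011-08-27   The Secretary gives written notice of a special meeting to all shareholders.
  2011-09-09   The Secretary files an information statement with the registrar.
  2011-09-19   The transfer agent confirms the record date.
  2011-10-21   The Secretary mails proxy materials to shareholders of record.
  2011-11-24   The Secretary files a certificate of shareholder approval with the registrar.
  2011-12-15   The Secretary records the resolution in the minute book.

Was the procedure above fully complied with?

Yes

(1) the permitted window runs from 2011-08-14 + 8 = 2011-08-22 to 2011-08-14 + 21 = 2011-09-04; done 2011-08-26 — within the window.
(2) due by 2011-08-26 + 39 days = 2011-10-04; done 2011-08-27 — timely.
(3) permitted from 2011-08-14 + 15 days = 2011-08-29 onward; 2011-09-09 is on or after that date.
(4) permitted from 2011-09-09 + 39 days = 2011-10-18 onward; done 2011-10-21 — permitted.
(5) due by 2011-10-21 + 35 days = 2011-11-25; 2011-11-24 is within that limit.
(6) due by 2011-11-24 + 22 days = 2011-12-16; 2011-12-15 is within that limit.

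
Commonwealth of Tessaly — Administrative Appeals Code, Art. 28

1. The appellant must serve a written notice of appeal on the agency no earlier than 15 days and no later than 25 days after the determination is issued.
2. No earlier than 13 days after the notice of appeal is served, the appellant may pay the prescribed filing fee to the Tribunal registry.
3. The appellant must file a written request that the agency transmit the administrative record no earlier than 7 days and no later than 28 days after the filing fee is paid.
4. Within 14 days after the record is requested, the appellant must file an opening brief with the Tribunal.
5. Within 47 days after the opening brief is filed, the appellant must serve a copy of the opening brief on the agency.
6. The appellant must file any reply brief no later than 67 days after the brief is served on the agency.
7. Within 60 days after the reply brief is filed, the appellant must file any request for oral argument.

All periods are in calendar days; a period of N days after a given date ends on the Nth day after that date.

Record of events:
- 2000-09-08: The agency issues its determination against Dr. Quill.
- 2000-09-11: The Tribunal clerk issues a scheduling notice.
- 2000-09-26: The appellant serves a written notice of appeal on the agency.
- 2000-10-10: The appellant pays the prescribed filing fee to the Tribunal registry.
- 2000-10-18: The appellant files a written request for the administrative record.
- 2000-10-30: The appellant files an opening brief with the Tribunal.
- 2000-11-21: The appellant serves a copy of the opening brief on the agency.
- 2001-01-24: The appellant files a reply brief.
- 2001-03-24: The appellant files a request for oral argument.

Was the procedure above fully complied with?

Yes

Step 1 — 15 and 25 days from 2000-09-08 (when the determination is issued) are 2000-09-23 and 2000-10-03 respectively; done 2000-09-26, which is between those dates.
Step 2 — must wait 13 days from 2000-09-26 (when the notice of appeal is served), so not before 2000-10-09; done 2000-10-10 — permitted.
Step 3 — 7 and 28 days from 2000-10-10 (when the filing fee is paid) are 2000-10-17 and 2000-11-07 respectively; done 2000-10-18, which is between those dates.
Step 4 — counting 14 days from 2000-10-18 (when the record is requested) gives a deadline of 2000-11-01; completed 2000-10-30, before the deadline.
Step 5 — counting 47 days from 2000-10-30 (when the opening brief is filed) gives a deadline of 2000-12-16; 2000-11-21 is within that limit.
Step 6 — counting 67 days from 2000-11-21 (when the brief is served on the agency) gives a deadline of 2001-01-27; 2001-01-24 is within that limit.
Step 7 — counting 60 days from 2001-01-24 (when the reply brief is filed) gives a deadline of 2001-03-25; done 2001-03-24 — timely.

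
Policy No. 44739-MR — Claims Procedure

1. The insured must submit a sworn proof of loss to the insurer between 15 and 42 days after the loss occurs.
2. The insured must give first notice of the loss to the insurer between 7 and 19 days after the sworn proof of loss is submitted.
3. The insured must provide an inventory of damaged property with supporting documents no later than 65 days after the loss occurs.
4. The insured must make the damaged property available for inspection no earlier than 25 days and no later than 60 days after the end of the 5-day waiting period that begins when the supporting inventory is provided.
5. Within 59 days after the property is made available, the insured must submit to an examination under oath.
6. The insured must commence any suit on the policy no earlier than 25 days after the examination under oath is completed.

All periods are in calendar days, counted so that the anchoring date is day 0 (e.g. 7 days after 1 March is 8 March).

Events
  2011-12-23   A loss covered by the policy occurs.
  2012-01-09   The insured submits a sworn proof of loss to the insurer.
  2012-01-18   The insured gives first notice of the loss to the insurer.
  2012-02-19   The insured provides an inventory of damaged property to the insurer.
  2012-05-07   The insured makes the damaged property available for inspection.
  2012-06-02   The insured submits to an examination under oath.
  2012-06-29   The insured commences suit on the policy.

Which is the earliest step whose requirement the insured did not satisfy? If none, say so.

Step 1: the window is 15–42 days after 2011-12-23 (when the loss occurs), so 2012-01-07 through 2012-02-03; done 2012-01-09 — within the window.
Step 2: the window is 7–19 days after 2012-01-09 (when the sworn proof of loss is submitted), so 2012-01-16 through 2012-01-28; done 2012-01-18 — within the window.
Step 3: 65 days after 2011-12-23 (when the loss occurs) is 2012-02-26; done 2012-02-19 — timely.
Step 4: the window is 25–60 days after 2012-02-24 (end of the 5-day waiting period, which began when the supporting inventory is provided on 2012-02-19), so 2012-03-20 through 2012-04-24; done 2012-05-07 — 13 days after the window closed.
The analysis stops there.

Step 4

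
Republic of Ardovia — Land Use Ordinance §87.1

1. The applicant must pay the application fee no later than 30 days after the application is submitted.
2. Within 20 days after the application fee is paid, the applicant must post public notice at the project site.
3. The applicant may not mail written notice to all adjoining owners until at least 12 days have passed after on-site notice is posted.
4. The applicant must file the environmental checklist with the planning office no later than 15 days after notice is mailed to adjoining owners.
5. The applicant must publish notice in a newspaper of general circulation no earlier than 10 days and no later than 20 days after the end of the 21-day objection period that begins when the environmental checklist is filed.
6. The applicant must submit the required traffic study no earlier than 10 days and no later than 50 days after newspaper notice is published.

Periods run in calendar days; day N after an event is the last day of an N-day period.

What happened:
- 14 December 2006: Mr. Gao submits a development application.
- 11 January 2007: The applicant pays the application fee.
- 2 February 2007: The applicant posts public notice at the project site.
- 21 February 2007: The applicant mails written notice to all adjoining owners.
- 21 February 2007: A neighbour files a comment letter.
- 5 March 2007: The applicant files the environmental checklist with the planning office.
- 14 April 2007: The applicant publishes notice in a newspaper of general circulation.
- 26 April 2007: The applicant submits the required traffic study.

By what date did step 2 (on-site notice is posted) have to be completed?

31 January 2007

Step 2 runs from 11 January 2007, when the application fee is paid. 20 days after 11 January 2007 is 31 January 2007.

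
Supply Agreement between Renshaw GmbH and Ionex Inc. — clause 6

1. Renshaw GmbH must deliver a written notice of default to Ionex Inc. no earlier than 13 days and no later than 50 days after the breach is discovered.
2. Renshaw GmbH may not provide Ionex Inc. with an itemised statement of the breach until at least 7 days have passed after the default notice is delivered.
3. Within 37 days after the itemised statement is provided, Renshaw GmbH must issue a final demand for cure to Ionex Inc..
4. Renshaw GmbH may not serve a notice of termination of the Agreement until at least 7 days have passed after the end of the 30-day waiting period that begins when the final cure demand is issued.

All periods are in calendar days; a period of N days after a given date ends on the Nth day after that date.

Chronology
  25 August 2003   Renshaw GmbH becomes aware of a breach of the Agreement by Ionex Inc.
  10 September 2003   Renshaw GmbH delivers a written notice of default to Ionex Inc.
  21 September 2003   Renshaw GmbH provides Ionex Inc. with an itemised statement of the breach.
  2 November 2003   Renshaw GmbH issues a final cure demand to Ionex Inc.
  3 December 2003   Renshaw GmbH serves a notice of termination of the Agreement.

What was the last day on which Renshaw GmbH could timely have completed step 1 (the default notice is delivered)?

14 October 2003

Step 1 runs from 25 August 2003, when the breach is discovered. The window is 13–50 days after 25 August 2003; it closes on 14 October 2003.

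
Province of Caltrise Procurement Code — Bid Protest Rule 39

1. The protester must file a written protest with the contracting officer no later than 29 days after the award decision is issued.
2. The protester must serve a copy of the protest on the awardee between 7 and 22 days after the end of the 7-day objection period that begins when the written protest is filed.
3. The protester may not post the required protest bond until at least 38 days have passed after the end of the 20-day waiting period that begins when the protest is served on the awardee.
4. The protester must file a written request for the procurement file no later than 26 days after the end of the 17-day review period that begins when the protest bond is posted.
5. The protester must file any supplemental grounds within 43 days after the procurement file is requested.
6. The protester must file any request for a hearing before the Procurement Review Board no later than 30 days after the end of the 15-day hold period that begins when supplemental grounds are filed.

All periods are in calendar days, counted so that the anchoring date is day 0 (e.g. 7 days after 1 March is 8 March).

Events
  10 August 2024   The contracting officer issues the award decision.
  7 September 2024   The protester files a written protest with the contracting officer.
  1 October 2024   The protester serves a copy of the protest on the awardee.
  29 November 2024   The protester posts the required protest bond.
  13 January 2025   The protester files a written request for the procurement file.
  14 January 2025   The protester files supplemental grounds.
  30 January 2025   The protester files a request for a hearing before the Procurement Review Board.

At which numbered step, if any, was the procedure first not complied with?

Step 4

Step 1: 29 days after 10 August 2024 (when the award decision is issued) is 8 September 2024; done 7 September 2024 — timely.
Step 2: the window is 7–22 days after 14 September 2024 (end of the 7-day objection period, which began when the written protest is filed on 7 September 2024), so 21 September 2024 through 6 October 2024; done 1 October 2024 — within the window.
Step 3: the earliest permitted date is 38 days after 21 October 2024 (end of the 20-day waiting period, which began when the protest is served on the awardee on 1 October 2024), i.e. 28 November 2024; 29 November 2024 is on or after that date.
Step 4: 26 days after 16 December 2024 (end of the 17-day review period, which began when the protest bond is posted on 29 November 2024) is 11 January 2025; 13 January 2025 misses that deadline by 2 days.
No need to go further; step 4 was not satisfied.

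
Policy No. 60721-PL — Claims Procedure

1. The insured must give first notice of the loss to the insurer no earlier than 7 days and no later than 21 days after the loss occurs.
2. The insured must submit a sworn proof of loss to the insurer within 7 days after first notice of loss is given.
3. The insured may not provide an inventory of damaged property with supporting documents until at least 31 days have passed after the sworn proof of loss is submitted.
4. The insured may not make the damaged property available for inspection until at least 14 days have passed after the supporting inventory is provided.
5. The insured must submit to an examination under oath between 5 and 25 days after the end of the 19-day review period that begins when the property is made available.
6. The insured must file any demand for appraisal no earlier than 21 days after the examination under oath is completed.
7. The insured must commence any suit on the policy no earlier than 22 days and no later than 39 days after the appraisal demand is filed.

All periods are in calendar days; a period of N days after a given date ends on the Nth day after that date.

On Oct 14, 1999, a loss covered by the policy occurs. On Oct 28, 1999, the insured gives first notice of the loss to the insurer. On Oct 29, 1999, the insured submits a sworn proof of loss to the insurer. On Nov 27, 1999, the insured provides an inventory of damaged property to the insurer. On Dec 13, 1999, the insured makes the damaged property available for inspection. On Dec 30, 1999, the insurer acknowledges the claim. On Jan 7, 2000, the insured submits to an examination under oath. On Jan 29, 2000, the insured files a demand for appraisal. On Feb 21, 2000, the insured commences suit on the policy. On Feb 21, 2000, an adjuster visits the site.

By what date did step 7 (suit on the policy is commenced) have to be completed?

Step 7 runs from Jan 29, 2000, when the appraisal demand is filed. The window is 22–39 days after Jan 29, 2000; it closes on Mar 8, 2000.

Mar 8, 2000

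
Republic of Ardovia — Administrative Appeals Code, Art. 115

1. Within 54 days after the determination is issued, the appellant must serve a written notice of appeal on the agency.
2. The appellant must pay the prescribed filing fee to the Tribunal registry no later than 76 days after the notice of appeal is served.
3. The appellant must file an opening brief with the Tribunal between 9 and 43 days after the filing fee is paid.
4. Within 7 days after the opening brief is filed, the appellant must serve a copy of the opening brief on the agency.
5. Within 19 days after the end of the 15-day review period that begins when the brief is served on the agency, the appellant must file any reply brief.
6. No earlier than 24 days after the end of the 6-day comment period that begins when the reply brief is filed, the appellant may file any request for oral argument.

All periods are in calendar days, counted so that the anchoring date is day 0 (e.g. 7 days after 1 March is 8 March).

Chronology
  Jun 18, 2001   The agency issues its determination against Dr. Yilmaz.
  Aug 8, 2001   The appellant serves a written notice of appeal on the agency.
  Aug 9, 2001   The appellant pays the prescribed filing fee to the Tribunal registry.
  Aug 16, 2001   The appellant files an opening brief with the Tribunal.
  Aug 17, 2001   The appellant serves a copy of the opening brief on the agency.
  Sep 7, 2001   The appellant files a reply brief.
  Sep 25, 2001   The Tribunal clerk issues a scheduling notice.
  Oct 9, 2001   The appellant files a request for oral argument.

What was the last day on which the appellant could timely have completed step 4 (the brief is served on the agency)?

Step 4 runs from Aug 16, 2001, when the opening brief is filed. 7 days after Aug 16, 2001 is Aug 23, 2001.

Aug 23, 2001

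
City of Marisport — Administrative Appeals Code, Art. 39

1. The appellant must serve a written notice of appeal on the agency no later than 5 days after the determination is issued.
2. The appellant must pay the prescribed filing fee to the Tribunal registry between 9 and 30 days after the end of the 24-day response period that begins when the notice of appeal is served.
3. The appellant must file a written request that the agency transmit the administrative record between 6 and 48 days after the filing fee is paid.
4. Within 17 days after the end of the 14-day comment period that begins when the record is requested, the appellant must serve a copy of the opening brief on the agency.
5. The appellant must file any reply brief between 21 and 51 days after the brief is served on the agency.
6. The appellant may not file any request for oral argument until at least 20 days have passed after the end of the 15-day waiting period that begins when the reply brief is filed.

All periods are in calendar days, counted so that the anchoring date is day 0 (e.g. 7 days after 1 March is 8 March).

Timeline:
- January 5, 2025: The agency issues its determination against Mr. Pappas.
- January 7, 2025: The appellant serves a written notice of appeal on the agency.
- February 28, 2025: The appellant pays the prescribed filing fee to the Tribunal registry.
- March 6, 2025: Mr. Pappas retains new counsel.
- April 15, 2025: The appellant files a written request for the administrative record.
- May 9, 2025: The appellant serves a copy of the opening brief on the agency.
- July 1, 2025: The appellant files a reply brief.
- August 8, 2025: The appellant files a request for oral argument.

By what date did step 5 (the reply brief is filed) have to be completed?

June 29, 2025

Step 5 runs from May 9, 2025, when the brief is served on the agency. The window is 21–51 days after May 9, 2025; it closes on June 29, 2025.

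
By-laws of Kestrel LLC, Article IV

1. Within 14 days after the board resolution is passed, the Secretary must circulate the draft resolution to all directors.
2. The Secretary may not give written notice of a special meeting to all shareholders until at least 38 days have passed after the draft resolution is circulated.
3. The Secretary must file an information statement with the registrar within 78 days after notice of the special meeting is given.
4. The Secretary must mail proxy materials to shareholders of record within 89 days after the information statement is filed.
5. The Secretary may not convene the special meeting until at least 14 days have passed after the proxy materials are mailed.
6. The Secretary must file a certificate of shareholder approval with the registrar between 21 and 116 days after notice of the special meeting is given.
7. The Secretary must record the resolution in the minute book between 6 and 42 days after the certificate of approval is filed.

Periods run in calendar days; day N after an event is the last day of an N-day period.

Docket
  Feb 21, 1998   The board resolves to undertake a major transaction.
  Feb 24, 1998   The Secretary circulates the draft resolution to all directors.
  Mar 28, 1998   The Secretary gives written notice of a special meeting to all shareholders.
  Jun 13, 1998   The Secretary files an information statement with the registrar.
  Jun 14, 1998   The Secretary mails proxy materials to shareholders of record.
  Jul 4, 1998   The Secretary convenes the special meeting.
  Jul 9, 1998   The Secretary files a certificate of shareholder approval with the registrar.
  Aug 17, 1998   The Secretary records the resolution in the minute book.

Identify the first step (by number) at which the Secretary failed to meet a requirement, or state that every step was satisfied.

Step 1: 14 days after Feb 21, 1998 (when the board resolution is passed) is Mar 7, 1998; Feb 24, 1998 is within that limit.
Step 2: the earliest permitted date is 38 days after Feb 24, 1998 (when the draft resolution is circulated), i.e. Apr 3, 1998; Mar 28, 1998 is 6 days before the earliest permitted date.
No need to go further; step 2 was not satisfied.

Step 2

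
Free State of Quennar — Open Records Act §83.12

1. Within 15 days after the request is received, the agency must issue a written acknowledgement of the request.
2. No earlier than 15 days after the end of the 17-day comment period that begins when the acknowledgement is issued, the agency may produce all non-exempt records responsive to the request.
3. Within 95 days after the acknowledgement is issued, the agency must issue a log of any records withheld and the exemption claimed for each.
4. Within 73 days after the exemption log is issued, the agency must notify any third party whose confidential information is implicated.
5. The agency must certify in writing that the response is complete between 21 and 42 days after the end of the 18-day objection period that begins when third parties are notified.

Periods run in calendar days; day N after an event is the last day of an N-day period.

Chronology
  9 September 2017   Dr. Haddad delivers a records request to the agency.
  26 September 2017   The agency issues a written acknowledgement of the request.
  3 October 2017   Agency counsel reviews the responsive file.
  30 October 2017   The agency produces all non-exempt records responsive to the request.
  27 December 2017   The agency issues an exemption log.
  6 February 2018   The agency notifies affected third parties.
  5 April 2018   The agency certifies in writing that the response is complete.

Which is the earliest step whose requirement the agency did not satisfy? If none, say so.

Step 1: 15 days after 9 September 2017 (when the request is received) is 24 September 2017; not done until 26 September 2017, 2 days after the deadline.

Step 1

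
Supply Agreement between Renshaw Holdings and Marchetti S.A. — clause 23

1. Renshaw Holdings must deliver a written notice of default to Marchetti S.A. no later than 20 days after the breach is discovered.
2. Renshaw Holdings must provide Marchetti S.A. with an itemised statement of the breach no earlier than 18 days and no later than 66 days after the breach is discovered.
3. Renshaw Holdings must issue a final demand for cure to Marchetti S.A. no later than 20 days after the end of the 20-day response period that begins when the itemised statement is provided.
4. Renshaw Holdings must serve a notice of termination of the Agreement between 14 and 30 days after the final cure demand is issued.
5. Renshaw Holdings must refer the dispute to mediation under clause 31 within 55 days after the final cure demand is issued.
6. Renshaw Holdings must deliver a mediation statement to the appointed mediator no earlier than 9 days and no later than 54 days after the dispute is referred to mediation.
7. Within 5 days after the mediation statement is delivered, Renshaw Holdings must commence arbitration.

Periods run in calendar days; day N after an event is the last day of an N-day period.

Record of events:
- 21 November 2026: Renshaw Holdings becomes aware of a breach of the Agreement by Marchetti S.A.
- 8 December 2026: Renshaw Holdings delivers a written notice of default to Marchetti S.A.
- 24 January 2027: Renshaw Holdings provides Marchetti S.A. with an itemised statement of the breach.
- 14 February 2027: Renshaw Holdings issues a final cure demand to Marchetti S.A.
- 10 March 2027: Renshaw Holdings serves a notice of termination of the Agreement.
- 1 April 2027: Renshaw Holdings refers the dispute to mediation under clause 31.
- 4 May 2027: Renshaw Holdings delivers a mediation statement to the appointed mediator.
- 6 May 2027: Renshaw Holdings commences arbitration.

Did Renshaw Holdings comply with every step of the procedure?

(1) due by 21 November 2026 + 20 days = 11 December 2026; completed 8 December 2026, before the deadline.
(2) the permitted window runs from 21 November 2026 + 18 = 9 December 2026 to 21 November 2026 + 66 = 26 January 2027; done 24 January 2027, which is between those dates.
(3) due by 13 February 2027 + 20 days = 5 March 2027; completed 14 February 2027, before the deadline.
(4) the permitted window runs from 14 February 2027 + 14 = 28 February 2027 to 14 February 2027 + 30 = 16 March 2027; 10 March 2027 falls inside that range.
(5) due by 14 February 2027 + 55 days = 10 April 2027; completed 1 April 2027, before the deadline.
(6) the permitted window runs from 1 April 2027 + 9 = 10 April 2027 to 1 April 2027 + 54 = 25 May 2027; done 4 May 2027, which is between those dates.
(7) due by 4 May 2027 + 5 days = 9 May 2027; done 6 May 2027 — timely.

Yes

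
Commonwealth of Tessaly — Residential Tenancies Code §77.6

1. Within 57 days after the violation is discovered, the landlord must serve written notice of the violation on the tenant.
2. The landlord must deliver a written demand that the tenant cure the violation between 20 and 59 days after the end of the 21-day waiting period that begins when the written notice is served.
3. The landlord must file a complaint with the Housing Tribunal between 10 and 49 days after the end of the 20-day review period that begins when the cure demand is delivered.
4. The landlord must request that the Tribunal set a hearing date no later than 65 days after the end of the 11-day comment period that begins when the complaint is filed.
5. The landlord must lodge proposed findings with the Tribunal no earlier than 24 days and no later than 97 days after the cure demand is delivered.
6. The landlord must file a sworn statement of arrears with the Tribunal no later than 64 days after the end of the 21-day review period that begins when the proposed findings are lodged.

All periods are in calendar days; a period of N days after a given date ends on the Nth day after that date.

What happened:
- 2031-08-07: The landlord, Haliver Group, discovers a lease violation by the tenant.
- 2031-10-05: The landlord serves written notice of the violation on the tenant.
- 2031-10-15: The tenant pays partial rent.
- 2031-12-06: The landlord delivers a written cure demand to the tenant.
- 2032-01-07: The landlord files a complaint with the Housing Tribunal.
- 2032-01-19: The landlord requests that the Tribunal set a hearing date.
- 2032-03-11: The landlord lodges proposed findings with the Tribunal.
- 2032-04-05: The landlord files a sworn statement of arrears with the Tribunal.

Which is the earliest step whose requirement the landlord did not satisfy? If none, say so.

Step 1

Step 1: 57 days after 2031-08-07 (when the violation is discovered) is 2031-10-03; done 2031-10-05 — 2 days late.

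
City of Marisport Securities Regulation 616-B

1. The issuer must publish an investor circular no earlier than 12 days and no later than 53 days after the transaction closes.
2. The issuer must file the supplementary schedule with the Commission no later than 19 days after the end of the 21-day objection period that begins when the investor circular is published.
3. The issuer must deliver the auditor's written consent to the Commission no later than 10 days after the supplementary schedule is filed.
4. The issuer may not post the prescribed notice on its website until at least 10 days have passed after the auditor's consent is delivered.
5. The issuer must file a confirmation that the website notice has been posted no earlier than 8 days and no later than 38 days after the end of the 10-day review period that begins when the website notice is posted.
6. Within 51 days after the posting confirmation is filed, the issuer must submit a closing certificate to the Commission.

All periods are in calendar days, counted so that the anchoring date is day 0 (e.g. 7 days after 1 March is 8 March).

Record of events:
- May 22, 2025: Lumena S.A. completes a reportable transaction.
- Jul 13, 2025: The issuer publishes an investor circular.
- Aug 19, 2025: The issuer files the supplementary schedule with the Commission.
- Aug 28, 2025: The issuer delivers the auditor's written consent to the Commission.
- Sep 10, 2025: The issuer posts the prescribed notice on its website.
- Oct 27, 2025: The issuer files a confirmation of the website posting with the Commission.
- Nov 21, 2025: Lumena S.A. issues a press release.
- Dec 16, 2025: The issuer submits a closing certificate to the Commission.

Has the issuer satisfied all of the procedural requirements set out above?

Step 1 — 12 and 53 days from May 22, 2025 (when the transaction closes) are Jun 3, 2025 and Jul 14, 2025 respectively; done Jul 13, 2025, which is between those dates.
Step 2 — counting 19 days from Aug 3, 2025 (end of the 21-day objection period, which began when the investor circular is published on Jul 13, 2025) gives a deadline of Aug 22, 2025; completed Aug 19, 2025, before the deadline.
Step 3 — counting 10 days from Aug 19, 2025 (when the supplementary schedule is filed) gives a deadline of Aug 29, 2025; Aug 28, 2025 is within that limit.
Step 4 — must wait 10 days from Aug 28, 2025 (when the auditor's consent is delivered), so not before Sep 7, 2025; done Sep 10, 2025, after the minimum wait.
Step 5 — 8 and 38 days from Sep 20, 2025 (end of the 10-day review period, which began when the website notice is posted on Sep 10, 2025) are Sep 28, 2025 and Oct 28, 2025 respectively; Oct 27, 2025 falls inside that range.
Step 6 — counting 51 days from Oct 27, 2025 (when the posting confirmation is filed) gives a deadline of Dec 17, 2025; Dec 16, 2025 is within that limit.

Yes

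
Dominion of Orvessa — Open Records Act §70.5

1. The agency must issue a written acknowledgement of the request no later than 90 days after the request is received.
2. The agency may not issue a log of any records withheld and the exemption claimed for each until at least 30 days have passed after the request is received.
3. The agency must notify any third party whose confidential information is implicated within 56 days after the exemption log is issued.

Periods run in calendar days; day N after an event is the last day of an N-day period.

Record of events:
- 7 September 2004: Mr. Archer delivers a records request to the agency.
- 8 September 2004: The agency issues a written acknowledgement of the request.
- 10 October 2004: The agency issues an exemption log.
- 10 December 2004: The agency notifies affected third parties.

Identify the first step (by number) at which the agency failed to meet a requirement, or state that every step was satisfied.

Step 3

Step 1 — counting 90 days from 7 September 2004 (when the request is received) gives a deadline of 6 December 2004; done 8 September 2004 — timely.
Step 2 — must wait 30 days from 7 September 2004 (when the request is received), so not before 7 October 2004; 10 October 2004 is on or after that date.
Step 3 — counting 56 days from 10 October 2004 (when the exemption log is issued) gives a deadline of 5 December 2004; not done until 10 December 2004, 5 days after the deadline.
Later steps need not be reached.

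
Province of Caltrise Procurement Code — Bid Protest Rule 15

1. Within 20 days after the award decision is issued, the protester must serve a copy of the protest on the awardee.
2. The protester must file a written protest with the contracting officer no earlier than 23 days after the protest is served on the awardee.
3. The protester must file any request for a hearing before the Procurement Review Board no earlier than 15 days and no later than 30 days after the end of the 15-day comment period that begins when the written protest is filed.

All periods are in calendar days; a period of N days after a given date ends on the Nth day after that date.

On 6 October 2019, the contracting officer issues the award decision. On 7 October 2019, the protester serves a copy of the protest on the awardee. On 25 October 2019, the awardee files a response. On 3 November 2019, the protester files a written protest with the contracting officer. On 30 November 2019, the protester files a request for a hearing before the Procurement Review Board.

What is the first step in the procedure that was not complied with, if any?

Step 1: 20 days after 6 October 2019 (when the award decision is issued) is 26 October 2019; 7 October 2019 is within that limit.
Step 2: the earliest permitted date is 23 days after 7 October 2019 (when the protest is served on the awardee), i.e. 30 October 2019; done 3 November 2019, after the minimum wait.
Step 3: the window is 15–30 days after 18 November 2019 (end of the 15-day comment period, which began when the written protest is filed on 3 November 2019), so 3 December 2019 through 18 December 2019; done 30 November 2019 — 3 days before the window opened.
No need to go further; step 3 was not satisfied.

Step 3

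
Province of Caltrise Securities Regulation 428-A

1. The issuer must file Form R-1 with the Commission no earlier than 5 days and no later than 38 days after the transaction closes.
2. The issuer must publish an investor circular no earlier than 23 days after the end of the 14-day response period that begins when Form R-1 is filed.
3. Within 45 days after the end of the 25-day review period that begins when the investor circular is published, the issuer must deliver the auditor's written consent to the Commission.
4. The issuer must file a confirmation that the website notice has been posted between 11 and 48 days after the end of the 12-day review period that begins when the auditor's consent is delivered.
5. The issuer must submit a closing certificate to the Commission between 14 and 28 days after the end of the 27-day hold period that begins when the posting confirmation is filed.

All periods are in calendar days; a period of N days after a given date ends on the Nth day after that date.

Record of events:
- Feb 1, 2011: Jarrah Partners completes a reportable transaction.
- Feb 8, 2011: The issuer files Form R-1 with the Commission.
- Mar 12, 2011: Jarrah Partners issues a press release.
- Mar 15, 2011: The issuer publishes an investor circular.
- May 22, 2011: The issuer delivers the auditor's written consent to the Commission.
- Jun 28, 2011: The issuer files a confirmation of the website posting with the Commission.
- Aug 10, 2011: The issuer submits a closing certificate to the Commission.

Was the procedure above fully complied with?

Step 1: the window is 5–38 days after Feb 1, 2011 (when the transaction closes), so Feb 6, 2011 through Mar 11, 2011; done Feb 8, 2011 — within the window.
Step 2: the earliest permitted date is 23 days after Feb 22, 2011 (end of the 14-day response period, which began when Form R-1 is filed on Feb 8, 2011), i.e. Mar 17, 2011; done Mar 15, 2011 — 2 days too early.
That is the first point of non-compliance.

No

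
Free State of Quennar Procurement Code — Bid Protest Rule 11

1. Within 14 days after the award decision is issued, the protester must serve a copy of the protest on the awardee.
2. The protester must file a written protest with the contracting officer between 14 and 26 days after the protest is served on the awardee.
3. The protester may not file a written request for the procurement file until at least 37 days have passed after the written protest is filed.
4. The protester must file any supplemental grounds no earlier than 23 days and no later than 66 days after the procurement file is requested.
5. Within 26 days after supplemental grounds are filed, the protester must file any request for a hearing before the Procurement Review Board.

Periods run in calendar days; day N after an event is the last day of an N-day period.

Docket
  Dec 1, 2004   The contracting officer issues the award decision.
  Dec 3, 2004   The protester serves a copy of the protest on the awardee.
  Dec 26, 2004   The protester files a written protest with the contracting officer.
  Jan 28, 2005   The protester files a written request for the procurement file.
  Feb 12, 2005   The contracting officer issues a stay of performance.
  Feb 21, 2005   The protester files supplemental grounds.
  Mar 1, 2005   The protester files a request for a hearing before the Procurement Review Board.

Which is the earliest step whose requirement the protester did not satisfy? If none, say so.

Step 3

(1) due by Dec 1, 2004 + 14 days = Dec 15, 2004; Dec 3, 2004 is within that limit.
(2) the permitted window runs from Dec 3, 2004 + 14 = Dec 17, 2004 to Dec 3, 2004 + 26 = Dec 29, 2004; done Dec 26, 2004, which is between those dates.
(3) permitted from Dec 26, 2004 + 37 days = Feb 1, 2005 onward; acted on Jan 28, 2005, 4 days prematurely.
Later steps need not be reached.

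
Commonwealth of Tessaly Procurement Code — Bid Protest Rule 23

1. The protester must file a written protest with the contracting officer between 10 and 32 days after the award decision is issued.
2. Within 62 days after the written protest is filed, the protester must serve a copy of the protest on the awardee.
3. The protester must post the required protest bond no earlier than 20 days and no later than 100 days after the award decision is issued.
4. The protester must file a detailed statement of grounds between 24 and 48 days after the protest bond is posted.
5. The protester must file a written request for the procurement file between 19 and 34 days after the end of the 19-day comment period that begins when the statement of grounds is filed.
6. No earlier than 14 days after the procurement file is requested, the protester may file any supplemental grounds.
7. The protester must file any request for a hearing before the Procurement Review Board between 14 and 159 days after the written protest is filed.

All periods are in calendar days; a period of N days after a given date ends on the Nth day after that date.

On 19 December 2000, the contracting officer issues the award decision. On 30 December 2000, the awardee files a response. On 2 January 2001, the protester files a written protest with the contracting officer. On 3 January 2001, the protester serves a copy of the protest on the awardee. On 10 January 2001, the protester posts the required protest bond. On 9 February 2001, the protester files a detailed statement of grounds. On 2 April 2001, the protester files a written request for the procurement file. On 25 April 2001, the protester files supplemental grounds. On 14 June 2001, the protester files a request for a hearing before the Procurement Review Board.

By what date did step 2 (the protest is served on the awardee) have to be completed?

5 March 2001

Step 2 runs from 2 January 2001, when the written protest is filed. 62 days after 2 January 2001 is 5 March 2001.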